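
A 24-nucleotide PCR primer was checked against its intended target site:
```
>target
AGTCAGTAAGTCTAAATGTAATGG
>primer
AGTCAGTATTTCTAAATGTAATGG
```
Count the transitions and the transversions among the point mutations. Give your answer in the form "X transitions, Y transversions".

Transitions (purine↔purine or pyrimidine↔pyrimidine): none.
Transversions (purine↔pyrimidine): 9 A→T, 10 G→T.

0 transitions, 2 transversions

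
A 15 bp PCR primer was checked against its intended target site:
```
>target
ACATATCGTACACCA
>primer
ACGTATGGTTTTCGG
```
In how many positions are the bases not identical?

7

The sequences differ at positions 3, 7, 10, 11, 12, 14, 15 (1-based) — 7 in total.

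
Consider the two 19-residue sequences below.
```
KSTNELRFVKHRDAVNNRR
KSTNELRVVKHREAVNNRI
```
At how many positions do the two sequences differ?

3

Mismatches (1-based): position 8: F→V; position 13: D→E; position 19: R→I.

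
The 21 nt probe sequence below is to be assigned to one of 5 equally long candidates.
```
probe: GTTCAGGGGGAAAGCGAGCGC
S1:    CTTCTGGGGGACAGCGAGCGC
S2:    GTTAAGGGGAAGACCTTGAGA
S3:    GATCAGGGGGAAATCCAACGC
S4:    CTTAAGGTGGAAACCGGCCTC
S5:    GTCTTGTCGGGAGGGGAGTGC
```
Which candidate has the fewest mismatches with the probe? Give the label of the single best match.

S1 differs at 3 bases; S2 differs at 8 bases; S3 differs at 4 bases; S4 differs at 7 bases; S5 differs at 9 bases. The closest is S1.

S1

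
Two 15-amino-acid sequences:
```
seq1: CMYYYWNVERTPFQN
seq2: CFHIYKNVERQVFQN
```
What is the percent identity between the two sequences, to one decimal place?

60.0%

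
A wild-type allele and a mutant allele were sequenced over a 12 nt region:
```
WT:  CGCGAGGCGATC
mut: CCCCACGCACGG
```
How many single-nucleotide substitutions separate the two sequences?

Comparing position by position, 7 bases differ: 2 (G/C), 4 (G/C), 6 (G/C), 9 (G/A), 10 (A/C), 11 (T/G), 12 (C/G).

7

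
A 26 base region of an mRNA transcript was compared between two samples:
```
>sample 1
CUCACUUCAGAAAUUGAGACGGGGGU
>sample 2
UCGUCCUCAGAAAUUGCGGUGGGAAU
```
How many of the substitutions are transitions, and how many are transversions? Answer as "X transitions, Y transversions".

Transitions (purine↔purine or pyrimidine↔pyrimidine): 1 C→U, 2 U→C, 6 U→C, 19 A→G, 20 C→U, 24 G→A, 25 G→A.
Transversions (purine↔pyrimidine): 3 C→G, 4 A→U, 17 A→C.

7 transitions, 3 transversions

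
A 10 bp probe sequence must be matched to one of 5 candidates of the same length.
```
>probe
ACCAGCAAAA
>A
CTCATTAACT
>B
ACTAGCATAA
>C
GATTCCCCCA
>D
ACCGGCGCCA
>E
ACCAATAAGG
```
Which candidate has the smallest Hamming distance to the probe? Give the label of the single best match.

B

Hamming distances to probe — A: 6; B: 2; C: 8; D: 4; E: 4.
Smallest is B with 2 mismatches.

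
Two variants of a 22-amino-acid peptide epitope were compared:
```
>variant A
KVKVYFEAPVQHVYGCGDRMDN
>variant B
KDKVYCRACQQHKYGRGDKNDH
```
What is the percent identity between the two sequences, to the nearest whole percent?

55%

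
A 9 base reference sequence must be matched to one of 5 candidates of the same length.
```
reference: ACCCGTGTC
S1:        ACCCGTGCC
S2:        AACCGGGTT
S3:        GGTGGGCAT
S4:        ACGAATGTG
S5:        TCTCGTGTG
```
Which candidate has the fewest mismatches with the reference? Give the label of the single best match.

S1

Hamming distances to reference — S1: 1; S2: 3; S3: 8; S4: 4; S5: 3.
Smallest is S1 with 1 mismatch.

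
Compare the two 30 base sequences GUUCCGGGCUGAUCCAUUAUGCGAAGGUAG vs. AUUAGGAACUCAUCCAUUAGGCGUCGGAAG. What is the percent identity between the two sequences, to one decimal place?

66.7%

10 positions differ (1, 4, 5, 7, 8, 11, 20, 24, 25, 28), so 20 of 30 match: 20/30 = 66.67%.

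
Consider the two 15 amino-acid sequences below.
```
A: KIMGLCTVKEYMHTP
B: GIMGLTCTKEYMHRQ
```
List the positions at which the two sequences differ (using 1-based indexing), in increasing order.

1, 6, 7, 8, 14, 15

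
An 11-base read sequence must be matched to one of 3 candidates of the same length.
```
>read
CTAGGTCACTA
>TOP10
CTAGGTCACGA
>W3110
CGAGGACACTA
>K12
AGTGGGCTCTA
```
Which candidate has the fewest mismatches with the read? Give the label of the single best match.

TOP10

TOP10 differs at 1 position; W3110 differs at 2 positions; K12 differs at 5 positions. The closest is TOP10.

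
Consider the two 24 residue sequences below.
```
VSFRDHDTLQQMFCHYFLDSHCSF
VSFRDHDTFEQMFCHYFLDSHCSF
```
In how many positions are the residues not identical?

Mismatches (1-based): position 9: L→F; position 10: Q→E.

2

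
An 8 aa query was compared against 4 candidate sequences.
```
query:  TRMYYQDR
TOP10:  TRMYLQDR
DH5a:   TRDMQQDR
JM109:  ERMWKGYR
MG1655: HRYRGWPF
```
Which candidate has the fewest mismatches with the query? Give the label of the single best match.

TOP10 differs at 1 position; DH5a differs at 3 positions; JM109 differs at 5 positions; MG1655 differs at 7 positions. The closest is TOP10.

TOP10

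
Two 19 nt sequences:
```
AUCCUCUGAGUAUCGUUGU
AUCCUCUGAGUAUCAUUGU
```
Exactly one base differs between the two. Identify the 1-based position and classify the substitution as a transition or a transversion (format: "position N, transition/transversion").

Position 15 changes G→A. G is a purine and A is a purine, so this is a transition.

position 15, transition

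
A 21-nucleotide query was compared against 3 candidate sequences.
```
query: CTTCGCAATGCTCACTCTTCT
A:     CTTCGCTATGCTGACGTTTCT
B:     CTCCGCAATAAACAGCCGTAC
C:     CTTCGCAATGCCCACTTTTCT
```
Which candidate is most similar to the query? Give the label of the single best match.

C

A differs at 4 sites; B differs at 9 sites; C differs at 2 sites. The closest is C.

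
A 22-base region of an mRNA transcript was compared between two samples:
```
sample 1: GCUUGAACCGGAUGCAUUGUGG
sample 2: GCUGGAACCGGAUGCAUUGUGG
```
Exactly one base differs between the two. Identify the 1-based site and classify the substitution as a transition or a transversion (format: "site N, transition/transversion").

site 4, transversion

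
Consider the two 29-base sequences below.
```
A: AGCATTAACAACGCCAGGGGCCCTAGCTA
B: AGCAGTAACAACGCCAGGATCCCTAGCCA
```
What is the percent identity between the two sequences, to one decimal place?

86.2%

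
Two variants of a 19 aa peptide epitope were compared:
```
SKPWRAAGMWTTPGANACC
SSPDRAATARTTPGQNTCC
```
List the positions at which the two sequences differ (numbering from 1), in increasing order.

2, 4, 8, 9, 10, 15, 17

Differences at position 2 (K→S), position 4 (W→D), position 8 (G→T), position 9 (M→A), position 10 (W→R), position 15 (A→Q), position 17 (A→T).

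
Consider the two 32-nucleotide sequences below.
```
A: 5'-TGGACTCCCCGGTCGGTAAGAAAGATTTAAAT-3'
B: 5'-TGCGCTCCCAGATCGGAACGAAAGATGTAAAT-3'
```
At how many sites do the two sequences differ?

Mismatches (1-based): site 3: G→C; site 4: A→G; site 10: C→A; site 12: G→A; site 17: T→A; site 19: A→C; site 27: T→G.

7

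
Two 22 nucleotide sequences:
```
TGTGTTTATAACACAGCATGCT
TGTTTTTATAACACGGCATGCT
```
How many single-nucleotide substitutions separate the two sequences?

2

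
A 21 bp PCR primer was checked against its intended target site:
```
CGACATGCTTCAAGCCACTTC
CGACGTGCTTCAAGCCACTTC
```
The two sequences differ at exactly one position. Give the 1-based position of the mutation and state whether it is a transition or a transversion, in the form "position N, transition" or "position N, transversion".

position 5, transition

Position 5 changes A→G. A is a purine and G is a purine, so this is a transition.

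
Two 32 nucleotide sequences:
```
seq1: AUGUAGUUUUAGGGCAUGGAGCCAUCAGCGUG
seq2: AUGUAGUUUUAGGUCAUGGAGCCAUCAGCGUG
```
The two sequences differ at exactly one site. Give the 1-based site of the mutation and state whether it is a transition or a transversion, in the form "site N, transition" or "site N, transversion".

Site 14 changes G→U. G is a purine and U is a pyrimidine, so this is a transversion.

site 14, transversion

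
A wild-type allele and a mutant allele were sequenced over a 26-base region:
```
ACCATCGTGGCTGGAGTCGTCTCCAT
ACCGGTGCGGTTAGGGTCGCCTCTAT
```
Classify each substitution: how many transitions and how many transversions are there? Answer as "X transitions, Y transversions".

Transitions (purine↔purine or pyrimidine↔pyrimidine): 4 A→G, 6 C→T, 8 T→C, 11 C→T, 13 G→A, 15 A→G, 20 T→C, 24 C→T.
Transversions (purine↔pyrimidine): 5 T→G.

8 transitions, 1 transversion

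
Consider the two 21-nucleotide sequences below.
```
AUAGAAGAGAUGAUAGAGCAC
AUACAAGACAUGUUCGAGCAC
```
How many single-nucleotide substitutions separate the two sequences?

4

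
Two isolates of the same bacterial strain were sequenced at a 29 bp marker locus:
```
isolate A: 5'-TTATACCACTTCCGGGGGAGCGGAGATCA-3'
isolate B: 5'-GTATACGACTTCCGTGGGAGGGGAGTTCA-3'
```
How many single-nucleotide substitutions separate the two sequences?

The sequences differ at sites 1, 7, 15, 21, 26 (1-based) — 5 in total.

5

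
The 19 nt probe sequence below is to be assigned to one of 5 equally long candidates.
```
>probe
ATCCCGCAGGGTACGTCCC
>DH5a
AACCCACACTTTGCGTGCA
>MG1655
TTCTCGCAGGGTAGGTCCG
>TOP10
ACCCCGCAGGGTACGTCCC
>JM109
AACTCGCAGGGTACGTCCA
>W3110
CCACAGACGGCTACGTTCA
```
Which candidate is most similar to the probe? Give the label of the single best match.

DH5a differs at 8 sites; MG1655 differs at 4 sites; TOP10 differs at 1 site; JM109 differs at 3 sites; W3110 differs at 9 sites. The closest is TOP10.

TOP10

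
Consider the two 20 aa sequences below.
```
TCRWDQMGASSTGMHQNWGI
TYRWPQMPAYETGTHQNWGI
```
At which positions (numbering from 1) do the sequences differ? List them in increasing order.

2, 5, 8, 10, 11, 14

Scanning 1-based: 2: C/Y; 5: D/P; 8: G/P; 10: S/Y; 11: S/E; 14: M/T.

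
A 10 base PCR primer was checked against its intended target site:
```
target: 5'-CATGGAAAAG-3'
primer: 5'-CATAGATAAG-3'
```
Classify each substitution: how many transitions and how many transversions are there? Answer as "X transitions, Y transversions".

1 transition, 1 transversion

Mismatches (1-based):
base 4: G→A (purine→purine, transition)
base 7: A→T (purine→pyrimidine, transversion)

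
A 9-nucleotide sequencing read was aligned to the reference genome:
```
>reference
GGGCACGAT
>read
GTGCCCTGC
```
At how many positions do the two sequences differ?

Mismatches (1-based): position 2: G→T; position 5: A→C; position 7: G→T; position 8: A→G; position 9: T→C.

5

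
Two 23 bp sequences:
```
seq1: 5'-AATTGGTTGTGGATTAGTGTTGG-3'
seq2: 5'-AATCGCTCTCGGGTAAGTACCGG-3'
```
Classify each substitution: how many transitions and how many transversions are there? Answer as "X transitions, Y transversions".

7 transitions, 3 transversions

Mismatches (1-based):
base 4: T→C (pyrimidine→pyrimidine, transition)
base 6: G→C (purine→pyrimidine, transversion)
base 8: T→C (pyrimidine→pyrimidine, transition)
base 9: G→T (purine→pyrimidine, transversion)
base 10: T→C (pyrimidine→pyrimidine, transition)
base 13: A→G (purine→purine, transition)
base 15: T→A (pyrimidine→purine, transversion)
base 19: G→A (purine→purine, transition)
base 20: T→C (pyrimidine→pyrimidine, transition)
base 21: T→C (pyrimidine→pyrimidine, transition)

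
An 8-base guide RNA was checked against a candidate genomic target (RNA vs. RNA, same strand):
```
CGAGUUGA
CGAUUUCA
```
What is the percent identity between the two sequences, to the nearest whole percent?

2 positions differ (4, 7), so 6 of 8 match: 6/8 = 75%.

75%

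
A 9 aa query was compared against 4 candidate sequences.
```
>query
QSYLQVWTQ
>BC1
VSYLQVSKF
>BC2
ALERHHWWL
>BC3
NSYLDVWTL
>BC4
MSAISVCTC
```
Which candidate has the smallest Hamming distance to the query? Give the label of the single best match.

BC3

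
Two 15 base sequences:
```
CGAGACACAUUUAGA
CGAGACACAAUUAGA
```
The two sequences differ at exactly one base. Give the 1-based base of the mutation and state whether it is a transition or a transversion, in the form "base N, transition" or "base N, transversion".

Base 10 changes U→A. U is a pyrimidine and A is a purine, so this is a transversion.

base 10, transversion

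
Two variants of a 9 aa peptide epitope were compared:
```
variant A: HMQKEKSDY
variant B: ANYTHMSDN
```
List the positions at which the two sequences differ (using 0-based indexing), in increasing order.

0, 1, 2, 3, 4, 5, 8

Scanning 0-based: 0: H/A; 1: M/N; 2: Q/Y; 3: K/T; 4: E/H; 5: K/M; 8: Y/N.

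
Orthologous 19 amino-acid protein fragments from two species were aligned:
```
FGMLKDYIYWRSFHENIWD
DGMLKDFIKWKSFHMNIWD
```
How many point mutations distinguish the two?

The sequences differ at residues 1, 7, 9, 11, 15 (1-based) — 5 in total.

5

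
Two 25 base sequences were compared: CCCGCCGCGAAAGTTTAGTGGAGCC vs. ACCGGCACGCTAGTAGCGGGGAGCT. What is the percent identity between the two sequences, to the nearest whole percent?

60%

Mismatches at positions 1, 5, 7, 10, 11, 15, 16, 17, 19, 25 (1-based): 10 of 25.
Identical positions: 15/25 = 60% → 60%.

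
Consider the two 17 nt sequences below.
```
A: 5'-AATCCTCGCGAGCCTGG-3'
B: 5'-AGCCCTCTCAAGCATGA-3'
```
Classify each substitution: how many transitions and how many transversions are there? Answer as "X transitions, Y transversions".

4 transitions, 2 transversions

Transitions (purine↔purine or pyrimidine↔pyrimidine): 2 A→G, 3 T→C, 10 G→A, 17 G→A.
Transversions (purine↔pyrimidine): 8 G→T, 14 C→A.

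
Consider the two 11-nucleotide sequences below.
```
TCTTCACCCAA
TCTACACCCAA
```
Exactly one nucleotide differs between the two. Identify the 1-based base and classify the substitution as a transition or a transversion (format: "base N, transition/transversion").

The sequences differ only at base 4: T→A (pyrimidine→purine), a transversion.

base 4, transversion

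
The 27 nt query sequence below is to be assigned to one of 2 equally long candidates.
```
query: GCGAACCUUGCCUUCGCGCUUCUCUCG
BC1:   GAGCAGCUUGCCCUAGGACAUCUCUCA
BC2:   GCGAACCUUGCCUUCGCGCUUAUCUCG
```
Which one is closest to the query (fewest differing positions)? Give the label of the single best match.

BC2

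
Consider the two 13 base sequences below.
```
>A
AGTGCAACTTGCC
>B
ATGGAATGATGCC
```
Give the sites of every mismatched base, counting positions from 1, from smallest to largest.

Scanning 1-based: 2: G/T; 3: T/G; 5: C/A; 7: A/T; 8: C/G; 9: T/A.

2, 3, 5, 7, 8, 9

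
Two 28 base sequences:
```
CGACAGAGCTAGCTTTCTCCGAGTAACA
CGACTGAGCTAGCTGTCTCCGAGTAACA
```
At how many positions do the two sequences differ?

2

Comparing position by position, 2 positions differ: 5 (A/T), 15 (T/G).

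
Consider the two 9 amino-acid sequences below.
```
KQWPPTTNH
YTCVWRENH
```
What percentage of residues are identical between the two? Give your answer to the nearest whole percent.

22%

Mismatches at positions 1, 2, 3, 4, 5, 6, 7 (1-based): 7 of 9.
Identical positions: 2/9 = 22.22% → 22%.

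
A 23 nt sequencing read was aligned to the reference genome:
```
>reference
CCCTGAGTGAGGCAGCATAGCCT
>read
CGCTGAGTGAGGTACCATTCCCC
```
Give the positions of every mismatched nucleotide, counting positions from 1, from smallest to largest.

2, 13, 15, 19, 20, 23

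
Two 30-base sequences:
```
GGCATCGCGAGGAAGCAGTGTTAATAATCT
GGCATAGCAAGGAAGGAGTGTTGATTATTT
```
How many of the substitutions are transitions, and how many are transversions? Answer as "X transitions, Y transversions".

3 transitions, 3 transversions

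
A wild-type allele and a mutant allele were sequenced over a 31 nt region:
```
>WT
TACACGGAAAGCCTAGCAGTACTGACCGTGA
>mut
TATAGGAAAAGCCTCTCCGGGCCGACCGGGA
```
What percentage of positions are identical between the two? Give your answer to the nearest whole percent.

68%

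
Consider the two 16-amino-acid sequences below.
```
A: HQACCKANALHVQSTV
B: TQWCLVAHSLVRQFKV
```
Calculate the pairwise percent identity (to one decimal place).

Mismatches at positions 1, 3, 5, 6, 8, 9, 11, 12, 14, 15 (1-based): 10 of 16.
Identical positions: 6/16 = 37.5% → 37.5%.

37.5%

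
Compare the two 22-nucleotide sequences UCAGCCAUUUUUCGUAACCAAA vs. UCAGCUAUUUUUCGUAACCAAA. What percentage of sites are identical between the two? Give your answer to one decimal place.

95.5%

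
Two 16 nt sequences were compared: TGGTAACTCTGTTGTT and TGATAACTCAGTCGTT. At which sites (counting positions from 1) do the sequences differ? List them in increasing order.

3, 10, 13

Scanning 1-based: 3: G/A; 10: T/A; 13: T/C.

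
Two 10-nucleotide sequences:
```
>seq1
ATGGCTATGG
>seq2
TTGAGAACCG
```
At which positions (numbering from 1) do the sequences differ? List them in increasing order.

Differences at position 1 (A→T), position 4 (G→A), position 5 (C→G), position 6 (T→A), position 8 (T→C), position 9 (G→C).

1, 4, 5, 6, 8, 9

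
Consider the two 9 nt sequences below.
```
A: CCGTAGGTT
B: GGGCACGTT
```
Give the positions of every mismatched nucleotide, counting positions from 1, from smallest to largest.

1, 2, 4, 6

Differences at position 1 (C→G), position 2 (C→G), position 4 (T→C), position 6 (G→C).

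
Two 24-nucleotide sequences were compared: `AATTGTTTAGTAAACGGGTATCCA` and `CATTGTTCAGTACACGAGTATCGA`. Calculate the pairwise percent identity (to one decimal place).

5 positions differ (1, 8, 13, 17, 23), so 19 of 24 match: 19/24 = 79.17%.

79.2%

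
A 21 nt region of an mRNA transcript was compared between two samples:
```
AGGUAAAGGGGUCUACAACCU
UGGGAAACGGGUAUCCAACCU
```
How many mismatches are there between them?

Comparing position by position, 5 positions differ: 1 (A/U), 4 (U/G), 8 (G/C), 13 (C/A), 15 (A/C).

5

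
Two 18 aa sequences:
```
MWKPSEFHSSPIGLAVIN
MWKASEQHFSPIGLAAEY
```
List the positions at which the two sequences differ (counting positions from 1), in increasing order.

Differences at position 4 (P→A), position 7 (F→Q), position 9 (S→F), position 16 (V→A), position 17 (I→E), position 18 (N→Y).

4, 7, 9, 16, 17, 18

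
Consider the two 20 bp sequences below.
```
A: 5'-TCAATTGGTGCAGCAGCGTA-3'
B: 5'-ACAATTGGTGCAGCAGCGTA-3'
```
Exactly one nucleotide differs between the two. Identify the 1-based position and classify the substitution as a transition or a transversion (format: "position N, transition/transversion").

Position 1 changes T→A. T is a pyrimidine and A is a purine, so this is a transversion.

position 1, transversion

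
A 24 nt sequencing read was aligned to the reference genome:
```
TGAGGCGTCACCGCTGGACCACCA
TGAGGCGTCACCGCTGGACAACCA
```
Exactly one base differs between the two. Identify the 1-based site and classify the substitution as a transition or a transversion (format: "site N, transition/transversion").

The sequences differ only at site 20: C→A (pyrimidine→purine), a transversion.

site 20, transversion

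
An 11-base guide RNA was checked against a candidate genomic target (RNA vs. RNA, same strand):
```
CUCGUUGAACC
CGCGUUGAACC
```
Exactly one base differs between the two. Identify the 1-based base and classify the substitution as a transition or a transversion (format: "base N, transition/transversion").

The sequences differ only at base 2: U→G (pyrimidine→purine), a transversion.

base 2, transversion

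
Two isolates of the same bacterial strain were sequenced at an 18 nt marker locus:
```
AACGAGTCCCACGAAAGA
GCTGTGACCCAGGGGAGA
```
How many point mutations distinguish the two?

8

The sequences differ at positions 1, 2, 3, 5, 7, 12, 14, 15 (1-based) — 8 in total.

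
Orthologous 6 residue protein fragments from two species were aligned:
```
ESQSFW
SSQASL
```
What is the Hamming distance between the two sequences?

4

Mismatches (1-based): position 1: E→S; position 4: S→A; position 5: F→S; position 6: W→L.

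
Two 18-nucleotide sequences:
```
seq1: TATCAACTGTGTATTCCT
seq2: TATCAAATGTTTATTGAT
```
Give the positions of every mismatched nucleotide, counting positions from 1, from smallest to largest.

Scanning 1-based: 7: C/A; 11: G/T; 16: C/G; 17: C/A.

7, 11, 16, 17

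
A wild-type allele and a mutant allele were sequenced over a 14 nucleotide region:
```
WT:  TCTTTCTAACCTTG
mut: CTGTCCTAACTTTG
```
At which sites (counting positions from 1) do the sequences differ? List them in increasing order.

Differences at site 1 (T→C), site 2 (C→T), site 3 (T→G), site 5 (T→C), site 11 (C→T).

1, 2, 3, 5, 11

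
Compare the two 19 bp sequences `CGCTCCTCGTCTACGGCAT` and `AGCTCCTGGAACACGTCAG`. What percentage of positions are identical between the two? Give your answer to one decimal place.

63.2%

7 positions differ (1, 8, 10, 11, 12, 16, 19), so 12 of 19 match: 12/19 = 63.16%.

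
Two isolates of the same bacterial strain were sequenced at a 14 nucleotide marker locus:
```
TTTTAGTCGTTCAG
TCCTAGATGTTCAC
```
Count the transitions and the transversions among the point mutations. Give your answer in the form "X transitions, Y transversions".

3 transitions, 2 transversions

Mismatches (1-based):
site 2: T→C (pyrimidine→pyrimidine, transition)
site 3: T→C (pyrimidine→pyrimidine, transition)
site 7: T→A (pyrimidine→purine, transversion)
site 8: C→T (pyrimidine→pyrimidine, transition)
site 14: G→C (purine→pyrimidine, transversion)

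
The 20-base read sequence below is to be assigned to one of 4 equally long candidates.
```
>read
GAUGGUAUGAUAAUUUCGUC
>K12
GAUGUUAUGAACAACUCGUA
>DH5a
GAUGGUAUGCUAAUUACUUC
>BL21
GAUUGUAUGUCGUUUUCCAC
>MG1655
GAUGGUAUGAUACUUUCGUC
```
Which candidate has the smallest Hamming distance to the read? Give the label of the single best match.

Hamming distances to read — K12: 6; DH5a: 3; BL21: 7; MG1655: 1.
Smallest is MG1655 with 1 mismatch.

MG1655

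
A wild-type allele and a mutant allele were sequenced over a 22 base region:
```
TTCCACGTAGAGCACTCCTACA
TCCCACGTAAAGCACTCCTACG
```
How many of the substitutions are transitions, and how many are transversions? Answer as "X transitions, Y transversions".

Transitions (purine↔purine or pyrimidine↔pyrimidine): 2 T→C, 10 G→A, 22 A→G.
Transversions (purine↔pyrimidine): none.

3 transitions, 0 transversions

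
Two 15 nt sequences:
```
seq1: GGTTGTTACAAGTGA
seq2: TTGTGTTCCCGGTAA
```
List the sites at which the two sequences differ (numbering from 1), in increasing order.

Scanning 1-based: 1: G/T; 2: G/T; 3: T/G; 8: A/C; 10: A/C; 11: A/G; 14: G/A.

1, 2, 3, 8, 10, 11, 14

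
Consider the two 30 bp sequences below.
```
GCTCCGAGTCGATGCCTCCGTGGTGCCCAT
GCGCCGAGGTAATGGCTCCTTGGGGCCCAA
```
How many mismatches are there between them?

Comparing position by position, 8 positions differ: 3 (T/G), 9 (T/G), 10 (C/T), 11 (G/A), 15 (C/G), 20 (G/T), 24 (T/G), 30 (T/A).

8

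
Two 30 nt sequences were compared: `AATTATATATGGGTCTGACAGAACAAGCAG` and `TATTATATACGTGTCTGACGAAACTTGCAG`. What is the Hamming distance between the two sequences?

7

The sequences differ at sites 1, 10, 12, 20, 21, 25, 26 (1-based) — 7 in total.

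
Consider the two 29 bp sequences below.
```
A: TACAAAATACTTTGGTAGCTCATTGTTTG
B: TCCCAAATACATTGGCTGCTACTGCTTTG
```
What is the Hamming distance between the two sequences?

Comparing position by position, 9 sites differ: 2 (A/C), 4 (A/C), 11 (T/A), 16 (T/C), 17 (A/T), 21 (C/A), 22 (A/C), 24 (T/G), 25 (G/C).

9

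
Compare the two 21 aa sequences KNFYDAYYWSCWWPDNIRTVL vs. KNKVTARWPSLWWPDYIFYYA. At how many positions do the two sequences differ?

12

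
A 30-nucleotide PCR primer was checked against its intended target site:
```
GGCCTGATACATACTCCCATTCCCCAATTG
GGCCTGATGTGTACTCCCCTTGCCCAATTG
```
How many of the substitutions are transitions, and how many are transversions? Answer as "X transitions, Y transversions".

Transitions (purine↔purine or pyrimidine↔pyrimidine): 9 A→G, 10 C→T, 11 A→G.
Transversions (purine↔pyrimidine): 19 A→C, 22 C→G.

3 transitions, 2 transversions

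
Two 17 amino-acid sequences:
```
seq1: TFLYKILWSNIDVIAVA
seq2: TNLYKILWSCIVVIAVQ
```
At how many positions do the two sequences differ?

4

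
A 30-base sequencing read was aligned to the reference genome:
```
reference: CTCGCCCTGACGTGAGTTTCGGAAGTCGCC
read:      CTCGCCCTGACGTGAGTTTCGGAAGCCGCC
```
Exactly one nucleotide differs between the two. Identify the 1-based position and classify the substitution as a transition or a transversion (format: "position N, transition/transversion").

position 26, transition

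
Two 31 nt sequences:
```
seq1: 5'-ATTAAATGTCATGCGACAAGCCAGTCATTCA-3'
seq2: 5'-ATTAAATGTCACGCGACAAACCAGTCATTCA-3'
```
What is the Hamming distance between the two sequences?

2

Mismatches (1-based): site 12: T→C; site 20: G→A.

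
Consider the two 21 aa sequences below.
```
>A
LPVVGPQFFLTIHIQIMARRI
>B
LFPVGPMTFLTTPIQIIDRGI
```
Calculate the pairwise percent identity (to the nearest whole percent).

9 positions differ (2, 3, 7, 8, 12, 13, 17, 18, 20), so 12 of 21 match: 12/21 = 57.14%.

57%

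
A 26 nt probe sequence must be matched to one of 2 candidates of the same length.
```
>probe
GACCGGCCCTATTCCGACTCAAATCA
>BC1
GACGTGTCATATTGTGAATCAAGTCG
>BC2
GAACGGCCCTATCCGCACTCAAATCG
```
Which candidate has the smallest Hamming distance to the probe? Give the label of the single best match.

BC1 differs at 9 sites; BC2 differs at 5 sites. The closest is BC2.

BC2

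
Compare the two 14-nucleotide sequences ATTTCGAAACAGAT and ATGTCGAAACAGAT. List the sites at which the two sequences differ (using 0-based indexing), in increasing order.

Differences at site 2 (T→G).

2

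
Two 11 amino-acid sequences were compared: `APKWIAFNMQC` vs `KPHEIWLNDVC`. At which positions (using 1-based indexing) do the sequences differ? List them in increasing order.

Differences at position 1 (A→K), position 3 (K→H), position 4 (W→E), position 6 (A→W), position 7 (F→L), position 9 (M→D), position 10 (Q→V).

1, 3, 4, 6, 7, 9, 10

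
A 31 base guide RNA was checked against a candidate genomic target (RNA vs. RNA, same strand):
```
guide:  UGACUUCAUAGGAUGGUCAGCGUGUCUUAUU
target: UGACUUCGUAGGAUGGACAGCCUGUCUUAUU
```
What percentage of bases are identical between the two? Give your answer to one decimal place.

Mismatches at positions 8, 17, 22 (1-based): 3 of 31.
Identical positions: 28/31 = 90.32% → 90.3%.

90.3%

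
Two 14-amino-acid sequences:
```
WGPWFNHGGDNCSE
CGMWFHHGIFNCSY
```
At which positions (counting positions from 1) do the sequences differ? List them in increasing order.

1, 3, 6, 9, 10, 14

Scanning 1-based: 1: W/C; 3: P/M; 6: N/H; 9: G/I; 10: D/F; 14: E/Y.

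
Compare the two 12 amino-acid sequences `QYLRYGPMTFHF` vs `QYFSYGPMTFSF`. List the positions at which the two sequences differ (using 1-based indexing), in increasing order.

Differences at position 3 (L→F), position 4 (R→S), position 11 (H→S).

3, 4, 11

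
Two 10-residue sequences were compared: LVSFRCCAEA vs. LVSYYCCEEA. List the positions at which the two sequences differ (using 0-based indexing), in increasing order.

3, 4, 7

Scanning 0-based: 3: F/Y; 4: R/Y; 7: A/E.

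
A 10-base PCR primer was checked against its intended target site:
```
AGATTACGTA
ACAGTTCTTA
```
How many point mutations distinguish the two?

4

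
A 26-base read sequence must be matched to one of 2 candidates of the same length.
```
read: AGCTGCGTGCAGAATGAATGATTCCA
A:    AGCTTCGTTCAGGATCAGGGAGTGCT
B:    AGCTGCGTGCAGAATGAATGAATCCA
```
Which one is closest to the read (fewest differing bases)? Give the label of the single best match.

Hamming distances to read — A: 9; B: 1.
Smallest is B with 1 mismatch.

B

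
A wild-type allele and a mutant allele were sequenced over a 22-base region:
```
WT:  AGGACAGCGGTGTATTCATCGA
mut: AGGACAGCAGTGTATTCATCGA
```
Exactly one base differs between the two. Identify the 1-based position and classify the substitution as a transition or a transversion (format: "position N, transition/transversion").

The sequences differ only at position 9: G→A (purine→purine), a transition.

position 9, transition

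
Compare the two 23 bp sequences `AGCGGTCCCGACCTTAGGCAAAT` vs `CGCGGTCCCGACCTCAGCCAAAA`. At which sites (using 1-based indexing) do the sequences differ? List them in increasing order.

1, 15, 18, 23

Scanning 1-based: 1: A/C; 15: T/C; 18: G/C; 23: T/A.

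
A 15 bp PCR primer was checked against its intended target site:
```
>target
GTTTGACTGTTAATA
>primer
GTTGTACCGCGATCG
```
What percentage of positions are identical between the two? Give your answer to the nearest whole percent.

47%

8 positions differ (4, 5, 8, 10, 11, 13, 14, 15), so 7 of 15 match: 7/15 = 46.67%.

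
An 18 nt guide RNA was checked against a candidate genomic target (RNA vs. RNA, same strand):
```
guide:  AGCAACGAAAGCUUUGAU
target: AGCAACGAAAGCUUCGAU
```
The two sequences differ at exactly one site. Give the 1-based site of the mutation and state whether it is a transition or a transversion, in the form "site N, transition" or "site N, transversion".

site 15, transition

The sequences differ only at site 15: U→C (pyrimidine→pyrimidine), a transition.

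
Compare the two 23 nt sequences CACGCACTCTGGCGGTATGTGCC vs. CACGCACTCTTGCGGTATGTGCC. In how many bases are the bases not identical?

The sequences differ at bases 11 (1-based) — 1 in total.

1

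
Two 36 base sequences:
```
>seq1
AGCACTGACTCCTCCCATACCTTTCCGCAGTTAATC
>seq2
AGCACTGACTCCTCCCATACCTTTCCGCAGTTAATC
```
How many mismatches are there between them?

No positions differ; the sequences are identical.

0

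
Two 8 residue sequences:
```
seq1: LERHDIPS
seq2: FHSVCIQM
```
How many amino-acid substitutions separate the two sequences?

7

The sequences differ at positions 1, 2, 3, 4, 5, 7, 8 (1-based) — 7 in total.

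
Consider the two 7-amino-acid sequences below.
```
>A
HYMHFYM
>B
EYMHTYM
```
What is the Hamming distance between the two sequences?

Mismatches (1-based): position 1: H→E; position 5: F→T.

2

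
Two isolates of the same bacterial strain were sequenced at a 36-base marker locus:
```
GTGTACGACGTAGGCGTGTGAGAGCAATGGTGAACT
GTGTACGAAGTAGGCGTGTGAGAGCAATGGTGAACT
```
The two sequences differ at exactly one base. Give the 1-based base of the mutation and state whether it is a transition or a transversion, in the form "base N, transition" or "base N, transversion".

Base 9 changes C→A. C is a pyrimidine and A is a purine, so this is a transversion.

base 9, transversion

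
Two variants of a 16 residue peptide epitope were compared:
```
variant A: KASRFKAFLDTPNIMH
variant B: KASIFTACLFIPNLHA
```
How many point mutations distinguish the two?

Comparing position by position, 8 residues differ: 4 (R/I), 6 (K/T), 8 (F/C), 10 (D/F), 11 (T/I), 14 (I/L), 15 (M/H), 16 (H/A).

8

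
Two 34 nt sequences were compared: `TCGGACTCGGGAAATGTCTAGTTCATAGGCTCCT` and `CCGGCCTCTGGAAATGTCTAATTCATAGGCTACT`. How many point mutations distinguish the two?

The sequences differ at bases 1, 5, 9, 21, 32 (1-based) — 5 in total.

5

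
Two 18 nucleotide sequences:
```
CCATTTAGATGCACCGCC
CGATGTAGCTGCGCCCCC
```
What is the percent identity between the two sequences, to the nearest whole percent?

72%

Mismatches at positions 2, 5, 9, 13, 16 (1-based): 5 of 18.
Identical positions: 13/18 = 72.22% → 72%.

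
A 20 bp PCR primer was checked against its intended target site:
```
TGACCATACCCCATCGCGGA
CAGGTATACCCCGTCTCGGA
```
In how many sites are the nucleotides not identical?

7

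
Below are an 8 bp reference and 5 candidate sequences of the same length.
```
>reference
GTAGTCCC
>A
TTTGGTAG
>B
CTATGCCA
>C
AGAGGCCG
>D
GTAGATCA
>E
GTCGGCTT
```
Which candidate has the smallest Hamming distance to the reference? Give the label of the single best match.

A differs at 6 sites; B differs at 4 sites; C differs at 4 sites; D differs at 3 sites; E differs at 4 sites. The closest is D.

D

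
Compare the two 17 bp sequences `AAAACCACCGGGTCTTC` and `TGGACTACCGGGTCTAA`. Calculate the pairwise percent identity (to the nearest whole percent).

6 positions differ (1, 2, 3, 6, 16, 17), so 11 of 17 match: 11/17 = 64.71%.

65%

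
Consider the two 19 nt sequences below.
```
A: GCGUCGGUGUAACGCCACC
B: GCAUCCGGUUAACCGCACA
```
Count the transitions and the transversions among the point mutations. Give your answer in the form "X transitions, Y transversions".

1 transition, 6 transversions

Mismatches (1-based):
base 3: G→A (purine→purine, transition)
base 6: G→C (purine→pyrimidine, transversion)
base 8: U→G (pyrimidine→purine, transversion)
base 9: G→U (purine→pyrimidine, transversion)
base 14: G→C (purine→pyrimidine, transversion)
base 15: C→G (pyrimidine→purine, transversion)
base 19: C→A (pyrimidine→purine, transversion)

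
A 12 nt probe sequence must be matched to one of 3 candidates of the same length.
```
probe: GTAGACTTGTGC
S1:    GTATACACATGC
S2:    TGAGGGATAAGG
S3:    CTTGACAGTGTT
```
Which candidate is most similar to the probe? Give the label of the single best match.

S1

S1 differs at 4 sites; S2 differs at 8 sites; S3 differs at 8 sites. The closest is S1.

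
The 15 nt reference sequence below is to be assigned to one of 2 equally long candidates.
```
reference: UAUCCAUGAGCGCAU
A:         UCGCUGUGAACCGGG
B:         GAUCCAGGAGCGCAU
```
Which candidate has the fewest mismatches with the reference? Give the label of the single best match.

A differs at 9 sites; B differs at 2 sites. The closest is B.

B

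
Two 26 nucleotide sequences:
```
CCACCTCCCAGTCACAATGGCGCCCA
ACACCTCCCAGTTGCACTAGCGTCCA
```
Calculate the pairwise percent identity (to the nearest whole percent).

77%

6 positions differ (1, 13, 14, 17, 19, 23), so 20 of 26 match: 20/26 = 76.92%.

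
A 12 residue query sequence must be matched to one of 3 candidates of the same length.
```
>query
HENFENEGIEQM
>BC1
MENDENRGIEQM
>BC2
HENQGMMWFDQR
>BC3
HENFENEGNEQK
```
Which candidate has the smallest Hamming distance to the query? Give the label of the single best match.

BC3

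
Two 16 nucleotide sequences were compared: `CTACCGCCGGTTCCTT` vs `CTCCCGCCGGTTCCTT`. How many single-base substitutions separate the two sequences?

1

Comparing position by position, 1 position differs: 3 (A/C).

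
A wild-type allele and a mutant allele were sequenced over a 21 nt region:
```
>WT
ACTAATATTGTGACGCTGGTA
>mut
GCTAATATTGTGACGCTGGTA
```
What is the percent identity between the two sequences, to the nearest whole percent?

95%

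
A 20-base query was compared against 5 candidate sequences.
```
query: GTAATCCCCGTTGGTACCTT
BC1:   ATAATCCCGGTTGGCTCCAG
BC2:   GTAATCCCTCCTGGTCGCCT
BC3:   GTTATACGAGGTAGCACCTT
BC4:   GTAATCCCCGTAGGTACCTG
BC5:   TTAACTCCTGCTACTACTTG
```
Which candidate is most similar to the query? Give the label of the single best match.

Hamming distances to query — BC1: 6; BC2: 6; BC3: 7; BC4: 2; BC5: 9.
Smallest is BC4 with 2 mismatches.

BC4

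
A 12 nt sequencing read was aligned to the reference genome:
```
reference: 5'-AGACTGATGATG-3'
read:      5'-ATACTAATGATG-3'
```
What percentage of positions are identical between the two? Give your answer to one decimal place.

83.3%

2 positions differ (2, 6), so 10 of 12 match: 10/12 = 83.33%.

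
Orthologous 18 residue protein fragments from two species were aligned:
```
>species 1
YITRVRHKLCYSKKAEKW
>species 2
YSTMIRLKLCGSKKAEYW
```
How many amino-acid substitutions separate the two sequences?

6

Mismatches (1-based): position 2: I→S; position 4: R→M; position 5: V→I; position 7: H→L; position 11: Y→G; position 17: K→Y.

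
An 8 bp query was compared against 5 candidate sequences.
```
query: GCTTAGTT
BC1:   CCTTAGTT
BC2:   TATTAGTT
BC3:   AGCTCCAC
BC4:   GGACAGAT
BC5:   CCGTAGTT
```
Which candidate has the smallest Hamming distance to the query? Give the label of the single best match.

BC1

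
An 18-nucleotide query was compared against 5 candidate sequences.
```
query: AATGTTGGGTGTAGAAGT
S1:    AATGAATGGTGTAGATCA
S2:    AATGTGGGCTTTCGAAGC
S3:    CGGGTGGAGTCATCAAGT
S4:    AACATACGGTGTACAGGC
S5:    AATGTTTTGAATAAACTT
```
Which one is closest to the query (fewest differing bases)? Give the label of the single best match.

S2

Hamming distances to query — S1: 6; S2: 5; S3: 9; S4: 7; S5: 7.
Smallest is S2 with 5 mismatches.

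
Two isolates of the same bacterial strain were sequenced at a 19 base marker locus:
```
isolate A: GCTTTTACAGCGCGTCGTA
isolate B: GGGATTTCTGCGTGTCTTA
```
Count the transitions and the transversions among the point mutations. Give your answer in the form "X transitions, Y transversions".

1 transition, 6 transversions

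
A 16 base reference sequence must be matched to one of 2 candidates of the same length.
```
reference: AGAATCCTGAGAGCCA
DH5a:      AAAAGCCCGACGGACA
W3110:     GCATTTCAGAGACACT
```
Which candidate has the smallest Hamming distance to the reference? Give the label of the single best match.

Hamming distances to reference — DH5a: 6; W3110: 8.
Smallest is DH5a with 6 mismatches.

DH5a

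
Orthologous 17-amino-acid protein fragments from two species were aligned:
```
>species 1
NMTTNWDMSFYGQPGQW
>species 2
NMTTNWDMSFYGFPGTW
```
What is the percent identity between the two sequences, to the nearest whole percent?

88%

2 positions differ (13, 16), so 15 of 17 match: 15/17 = 88.24%.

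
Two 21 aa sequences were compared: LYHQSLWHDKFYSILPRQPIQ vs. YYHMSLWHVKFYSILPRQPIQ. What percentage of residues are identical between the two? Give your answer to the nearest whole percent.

86%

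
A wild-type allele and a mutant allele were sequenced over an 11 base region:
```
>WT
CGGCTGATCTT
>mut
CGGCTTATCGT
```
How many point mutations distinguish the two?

2

The sequences differ at sites 6, 10 (1-based) — 2 in total.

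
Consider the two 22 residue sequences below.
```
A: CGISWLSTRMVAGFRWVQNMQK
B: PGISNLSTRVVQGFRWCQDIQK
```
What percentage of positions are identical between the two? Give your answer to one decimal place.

68.2%

7 positions differ (1, 5, 10, 12, 17, 19, 20), so 15 of 22 match: 15/22 = 68.18%.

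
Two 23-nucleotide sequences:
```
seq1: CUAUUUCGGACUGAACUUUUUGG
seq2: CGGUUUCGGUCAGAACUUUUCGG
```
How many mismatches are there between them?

5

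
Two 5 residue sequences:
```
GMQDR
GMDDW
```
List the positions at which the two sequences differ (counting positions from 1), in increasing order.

3, 5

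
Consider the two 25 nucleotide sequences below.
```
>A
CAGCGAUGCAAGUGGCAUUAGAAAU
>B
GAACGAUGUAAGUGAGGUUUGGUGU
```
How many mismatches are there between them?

Comparing position by position, 10 positions differ: 1 (C/G), 3 (G/A), 9 (C/U), 15 (G/A), 16 (C/G), 17 (A/G), 20 (A/U), 22 (A/G), 23 (A/U), 24 (A/G).

10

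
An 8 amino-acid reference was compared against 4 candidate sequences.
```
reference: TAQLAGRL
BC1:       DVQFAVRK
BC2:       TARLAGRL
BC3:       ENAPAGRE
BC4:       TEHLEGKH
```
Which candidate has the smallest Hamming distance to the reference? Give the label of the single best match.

BC2

Hamming distances to reference — BC1: 5; BC2: 1; BC3: 5; BC4: 5.
Smallest is BC2 with 1 mismatch.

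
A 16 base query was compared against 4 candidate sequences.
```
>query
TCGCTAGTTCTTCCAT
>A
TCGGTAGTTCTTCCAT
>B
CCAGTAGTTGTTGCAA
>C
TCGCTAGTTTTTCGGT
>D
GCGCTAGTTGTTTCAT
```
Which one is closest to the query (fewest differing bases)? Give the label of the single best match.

A differs at 1 base; B differs at 6 bases; C differs at 3 bases; D differs at 3 bases. The closest is A.

A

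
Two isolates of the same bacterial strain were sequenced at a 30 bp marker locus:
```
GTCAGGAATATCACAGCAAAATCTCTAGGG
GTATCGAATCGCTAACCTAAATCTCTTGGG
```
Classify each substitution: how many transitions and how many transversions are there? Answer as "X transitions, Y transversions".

Transitions (purine↔purine or pyrimidine↔pyrimidine): none.
Transversions (purine↔pyrimidine): 3 C→A, 4 A→T, 5 G→C, 10 A→C, 11 T→G, 13 A→T, 14 C→A, 16 G→C, 18 A→T, 27 A→T.

0 transitions, 10 transversions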